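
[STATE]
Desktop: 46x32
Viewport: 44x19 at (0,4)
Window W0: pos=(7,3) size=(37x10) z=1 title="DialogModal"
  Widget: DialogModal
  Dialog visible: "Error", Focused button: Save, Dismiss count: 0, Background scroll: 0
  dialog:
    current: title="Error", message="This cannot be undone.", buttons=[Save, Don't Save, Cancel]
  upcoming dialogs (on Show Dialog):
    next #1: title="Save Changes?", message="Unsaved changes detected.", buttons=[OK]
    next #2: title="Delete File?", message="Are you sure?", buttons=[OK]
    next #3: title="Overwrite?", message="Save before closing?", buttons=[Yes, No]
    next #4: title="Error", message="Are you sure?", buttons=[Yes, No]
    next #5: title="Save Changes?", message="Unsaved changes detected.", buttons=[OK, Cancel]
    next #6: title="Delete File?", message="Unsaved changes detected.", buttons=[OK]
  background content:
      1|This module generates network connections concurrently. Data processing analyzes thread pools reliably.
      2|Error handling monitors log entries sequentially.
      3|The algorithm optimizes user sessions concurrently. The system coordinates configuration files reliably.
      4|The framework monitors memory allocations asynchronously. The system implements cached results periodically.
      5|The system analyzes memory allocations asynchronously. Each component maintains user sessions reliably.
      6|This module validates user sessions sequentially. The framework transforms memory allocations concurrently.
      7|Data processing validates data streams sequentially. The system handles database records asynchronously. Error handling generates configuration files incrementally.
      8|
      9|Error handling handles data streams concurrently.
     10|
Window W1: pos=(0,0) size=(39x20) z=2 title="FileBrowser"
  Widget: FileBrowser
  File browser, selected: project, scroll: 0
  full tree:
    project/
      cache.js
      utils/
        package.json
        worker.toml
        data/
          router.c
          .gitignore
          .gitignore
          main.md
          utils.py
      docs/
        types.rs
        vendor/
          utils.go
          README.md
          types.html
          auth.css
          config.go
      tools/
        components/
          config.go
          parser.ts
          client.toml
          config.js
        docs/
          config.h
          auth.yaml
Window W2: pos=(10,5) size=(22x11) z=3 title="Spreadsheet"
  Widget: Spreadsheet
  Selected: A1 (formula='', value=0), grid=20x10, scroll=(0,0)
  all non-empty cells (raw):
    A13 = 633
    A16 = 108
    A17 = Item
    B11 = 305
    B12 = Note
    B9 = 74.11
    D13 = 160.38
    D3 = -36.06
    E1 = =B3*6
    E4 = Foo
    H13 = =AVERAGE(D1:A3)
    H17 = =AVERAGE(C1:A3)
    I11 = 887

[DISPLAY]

┃    cache.js                         ┃    ┃
┃    [+] u┏━━━━━━━━━━━━━━━━━━━━┓      ┃────┨
┃    [+] d┃ Spreadsheet        ┃      ┃─┐ne┃
┃    [+] t┠────────────────────┨      ┃ │es┃
┃         ┃A1:                 ┃      ┃ │io┃
┃         ┃       A       B    ┃      ┃ │oc┃
┃         ┃--------------------┃      ┃─┘ti┃
┃         ┃  1      [0]       0┃      ┃ions┃
┃         ┃  2        0       0┃      ┃━━━━┛
┃         ┃  3        0       0┃      ┃     
┃         ┃  4        0       0┃      ┃     
┃         ┗━━━━━━━━━━━━━━━━━━━━┛      ┃     
┃                                     ┃     
┃                                     ┃     
┃                                     ┃     
┗━━━━━━━━━━━━━━━━━━━━━━━━━━━━━━━━━━━━━┛     
                                            
                                            
                                            


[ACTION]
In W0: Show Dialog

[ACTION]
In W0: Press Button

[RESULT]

┃    cache.js                         ┃    ┃
┃    [+] u┏━━━━━━━━━━━━━━━━━━━━┓      ┃────┨
┃    [+] d┃ Spreadsheet        ┃      ┃onne┃
┃    [+] t┠────────────────────┨      ┃ries┃
┃         ┃A1:                 ┃      ┃ssio┃
┃         ┃       A       B    ┃      ┃lloc┃
┃         ┃--------------------┃      ┃cati┃
┃         ┃  1      [0]       0┃      ┃ions┃
┃         ┃  2        0       0┃      ┃━━━━┛
┃         ┃  3        0       0┃      ┃     
┃         ┃  4        0       0┃      ┃     
┃         ┗━━━━━━━━━━━━━━━━━━━━┛      ┃     
┃                                     ┃     
┃                                     ┃     
┃                                     ┃     
┗━━━━━━━━━━━━━━━━━━━━━━━━━━━━━━━━━━━━━┛     
                                            
                                            
                                            


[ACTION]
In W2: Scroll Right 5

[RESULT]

┃    cache.js                         ┃    ┃
┃    [+] u┏━━━━━━━━━━━━━━━━━━━━┓      ┃────┨
┃    [+] d┃ Spreadsheet        ┃      ┃onne┃
┃    [+] t┠────────────────────┨      ┃ries┃
┃         ┃A1:                 ┃      ┃ssio┃
┃         ┃       F       G    ┃      ┃lloc┃
┃         ┃--------------------┃      ┃cati┃
┃         ┃  1        0       0┃      ┃ions┃
┃         ┃  2        0       0┃      ┃━━━━┛
┃         ┃  3        0       0┃      ┃     
┃         ┃  4        0       0┃      ┃     
┃         ┗━━━━━━━━━━━━━━━━━━━━┛      ┃     
┃                                     ┃     
┃                                     ┃     
┃                                     ┃     
┗━━━━━━━━━━━━━━━━━━━━━━━━━━━━━━━━━━━━━┛     
                                            
                                            
                                            


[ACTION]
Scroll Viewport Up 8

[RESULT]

┏━━━━━━━━━━━━━━━━━━━━━━━━━━━━━━━━━━━━━┓     
┃ FileBrowser                         ┃     
┠─────────────────────────────────────┨     
┃> [-] project/                       ┃━━━━┓
┃    cache.js                         ┃    ┃
┃    [+] u┏━━━━━━━━━━━━━━━━━━━━┓      ┃────┨
┃    [+] d┃ Spreadsheet        ┃      ┃onne┃
┃    [+] t┠────────────────────┨      ┃ries┃
┃         ┃A1:                 ┃      ┃ssio┃
┃         ┃       F       G    ┃      ┃lloc┃
┃         ┃--------------------┃      ┃cati┃
┃         ┃  1        0       0┃      ┃ions┃
┃         ┃  2        0       0┃      ┃━━━━┛
┃         ┃  3        0       0┃      ┃     
┃         ┃  4        0       0┃      ┃     
┃         ┗━━━━━━━━━━━━━━━━━━━━┛      ┃     
┃                                     ┃     
┃                                     ┃     
┃                                     ┃     


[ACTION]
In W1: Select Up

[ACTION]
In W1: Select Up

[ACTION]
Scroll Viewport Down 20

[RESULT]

┃         ┃  3        0       0┃      ┃     
┃         ┃  4        0       0┃      ┃     
┃         ┗━━━━━━━━━━━━━━━━━━━━┛      ┃     
┃                                     ┃     
┃                                     ┃     
┃                                     ┃     
┗━━━━━━━━━━━━━━━━━━━━━━━━━━━━━━━━━━━━━┛     
                                            
                                            
                                            
                                            
                                            
                                            
                                            
                                            
                                            
                                            
                                            
                                            


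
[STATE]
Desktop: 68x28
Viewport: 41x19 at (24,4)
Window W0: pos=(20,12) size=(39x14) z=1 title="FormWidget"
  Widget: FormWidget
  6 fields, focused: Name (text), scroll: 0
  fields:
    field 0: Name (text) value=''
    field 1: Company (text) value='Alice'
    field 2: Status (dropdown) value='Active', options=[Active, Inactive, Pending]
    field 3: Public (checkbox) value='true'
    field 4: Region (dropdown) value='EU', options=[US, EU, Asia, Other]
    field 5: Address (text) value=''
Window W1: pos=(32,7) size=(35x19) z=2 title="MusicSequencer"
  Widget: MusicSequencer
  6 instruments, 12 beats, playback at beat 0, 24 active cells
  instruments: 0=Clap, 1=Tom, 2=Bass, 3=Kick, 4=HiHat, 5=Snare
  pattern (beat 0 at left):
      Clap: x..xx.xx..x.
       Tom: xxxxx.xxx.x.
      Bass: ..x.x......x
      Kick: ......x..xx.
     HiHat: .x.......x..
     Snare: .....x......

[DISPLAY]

                                         
                                         
                                         
        ┏━━━━━━━━━━━━━━━━━━━━━━━━━━━━━━━━
        ┃ MusicSequencer                 
        ┠────────────────────────────────
        ┃      ▼12345678901              
        ┃  Clap█··██·██··█·              
━━━━━━━━┃   Tom█████·███·█·              
rmWidget┃  Bass··█·█······█              
────────┃  Kick······█··██·              
ame:    ┃ HiHat·█·······█··              
ompany: ┃ Snare·····█······              
tatus:  ┃                                
ublic:  ┃                                
egion:  ┃                                
ddress: ┃                                
        ┃                                
        ┃                                


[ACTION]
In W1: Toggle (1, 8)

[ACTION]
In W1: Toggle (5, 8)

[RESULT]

                                         
                                         
                                         
        ┏━━━━━━━━━━━━━━━━━━━━━━━━━━━━━━━━
        ┃ MusicSequencer                 
        ┠────────────────────────────────
        ┃      ▼12345678901              
        ┃  Clap█··██·██··█·              
━━━━━━━━┃   Tom█████·██··█·              
rmWidget┃  Bass··█·█······█              
────────┃  Kick······█··██·              
ame:    ┃ HiHat·█·······█··              
ompany: ┃ Snare·····█··█···              
tatus:  ┃                                
ublic:  ┃                                
egion:  ┃                                
ddress: ┃                                
        ┃                                
        ┃                                


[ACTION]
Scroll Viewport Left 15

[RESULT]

                                         
                                         
                                         
                       ┏━━━━━━━━━━━━━━━━━
                       ┃ MusicSequencer  
                       ┠─────────────────
                       ┃      ▼1234567890
                       ┃  Clap█··██·██··█
           ┏━━━━━━━━━━━┃   Tom█████·██··█
           ┃ FormWidget┃  Bass··█·█······
           ┠───────────┃  Kick······█··██
           ┃> Name:    ┃ HiHat·█·······█·
           ┃  Company: ┃ Snare·····█··█··
           ┃  Status:  ┃                 
           ┃  Public:  ┃                 
           ┃  Region:  ┃                 
           ┃  Address: ┃                 
           ┃           ┃                 
           ┃           ┃                 


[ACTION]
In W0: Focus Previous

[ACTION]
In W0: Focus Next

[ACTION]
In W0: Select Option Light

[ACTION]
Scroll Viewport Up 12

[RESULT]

                                         
                                         
                                         
                                         
                                         
                                         
                                         
                       ┏━━━━━━━━━━━━━━━━━
                       ┃ MusicSequencer  
                       ┠─────────────────
                       ┃      ▼1234567890
                       ┃  Clap█··██·██··█
           ┏━━━━━━━━━━━┃   Tom█████·██··█
           ┃ FormWidget┃  Bass··█·█······
           ┠───────────┃  Kick······█··██
           ┃> Name:    ┃ HiHat·█·······█·
           ┃  Company: ┃ Snare·····█··█··
           ┃  Status:  ┃                 
           ┃  Public:  ┃                 


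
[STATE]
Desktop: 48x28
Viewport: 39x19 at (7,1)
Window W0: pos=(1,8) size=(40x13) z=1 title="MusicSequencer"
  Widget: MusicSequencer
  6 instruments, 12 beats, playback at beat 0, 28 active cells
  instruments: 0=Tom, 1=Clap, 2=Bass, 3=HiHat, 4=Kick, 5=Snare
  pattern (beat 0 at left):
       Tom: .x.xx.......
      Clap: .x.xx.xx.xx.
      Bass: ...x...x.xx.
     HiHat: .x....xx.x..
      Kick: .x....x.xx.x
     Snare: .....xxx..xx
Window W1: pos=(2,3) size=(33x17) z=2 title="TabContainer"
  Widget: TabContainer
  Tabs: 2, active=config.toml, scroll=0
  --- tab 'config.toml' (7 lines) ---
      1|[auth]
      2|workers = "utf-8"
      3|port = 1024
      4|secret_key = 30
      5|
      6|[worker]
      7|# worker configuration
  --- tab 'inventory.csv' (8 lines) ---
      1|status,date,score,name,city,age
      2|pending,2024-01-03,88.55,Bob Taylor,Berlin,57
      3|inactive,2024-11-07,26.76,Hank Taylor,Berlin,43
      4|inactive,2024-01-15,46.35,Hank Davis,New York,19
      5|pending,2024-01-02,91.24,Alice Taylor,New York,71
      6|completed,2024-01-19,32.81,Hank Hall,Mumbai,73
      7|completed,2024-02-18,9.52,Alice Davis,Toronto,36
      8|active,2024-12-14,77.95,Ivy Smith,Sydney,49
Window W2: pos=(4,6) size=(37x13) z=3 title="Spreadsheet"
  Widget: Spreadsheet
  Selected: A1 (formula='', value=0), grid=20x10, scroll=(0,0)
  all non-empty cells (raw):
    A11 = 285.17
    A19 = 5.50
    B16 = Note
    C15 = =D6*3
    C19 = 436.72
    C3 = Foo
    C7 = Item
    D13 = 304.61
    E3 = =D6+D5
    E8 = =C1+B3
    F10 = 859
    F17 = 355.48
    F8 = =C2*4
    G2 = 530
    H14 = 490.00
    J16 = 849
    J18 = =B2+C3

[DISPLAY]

                                       
                                       
━━━━━━━━━━━━━━━━━━━━━━━━━━━┓           
Container                  ┃           
───────────────────────────┨           
━━━━━━━━━━━━━━━━━━━━━━━━━━━━━━━━━┓     
preadsheet                       ┃     
─────────────────────────────────┨     
:                                ┃     
     A       B       C       D   ┃     
---------------------------------┃     
1      [0]       0       0       ┃     
2        0       0       0       ┃     
3        0       0Foo            ┃     
4        0       0       0       ┃     
5        0       0       0       ┃     
6        0       0       0       ┃     
━━━━━━━━━━━━━━━━━━━━━━━━━━━━━━━━━┛     
━━━━━━━━━━━━━━━━━━━━━━━━━━━┛     ┃     


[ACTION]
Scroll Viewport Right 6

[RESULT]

                                       
                                       
━━━━━━━━━━━━━━━━━━━━━━━━━┓             
ntainer                  ┃             
─────────────────────────┨             
━━━━━━━━━━━━━━━━━━━━━━━━━━━━━━━┓       
eadsheet                       ┃       
───────────────────────────────┨       
                               ┃       
   A       B       C       D   ┃       
-------------------------------┃       
     [0]       0       0       ┃       
       0       0       0       ┃       
       0       0Foo            ┃       
       0       0       0       ┃       
       0       0       0       ┃       
       0       0       0       ┃       
━━━━━━━━━━━━━━━━━━━━━━━━━━━━━━━┛       
━━━━━━━━━━━━━━━━━━━━━━━━━┛     ┃       


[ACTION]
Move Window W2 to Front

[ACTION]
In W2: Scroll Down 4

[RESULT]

                                       
                                       
━━━━━━━━━━━━━━━━━━━━━━━━━┓             
ntainer                  ┃             
─────────────────────────┨             
━━━━━━━━━━━━━━━━━━━━━━━━━━━━━━━┓       
eadsheet                       ┃       
───────────────────────────────┨       
                               ┃       
   A       B       C       D   ┃       
-------------------------------┃       
       0       0       0       ┃       
       0       0       0       ┃       
       0       0Item           ┃       
       0       0       0       ┃       
       0       0       0       ┃       
       0       0       0       ┃       
━━━━━━━━━━━━━━━━━━━━━━━━━━━━━━━┛       
━━━━━━━━━━━━━━━━━━━━━━━━━┛     ┃       


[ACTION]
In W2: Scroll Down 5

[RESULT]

                                       
                                       
━━━━━━━━━━━━━━━━━━━━━━━━━┓             
ntainer                  ┃             
─────────────────────────┨             
━━━━━━━━━━━━━━━━━━━━━━━━━━━━━━━┓       
eadsheet                       ┃       
───────────────────────────────┨       
                               ┃       
   A       B       C       D   ┃       
-------------------------------┃       
       0       0       0       ┃       
  285.17       0       0       ┃       
       0       0       0       ┃       
       0       0       0  304.6┃       
       0       0       0       ┃       
       0       0       0       ┃       
━━━━━━━━━━━━━━━━━━━━━━━━━━━━━━━┛       
━━━━━━━━━━━━━━━━━━━━━━━━━┛     ┃       


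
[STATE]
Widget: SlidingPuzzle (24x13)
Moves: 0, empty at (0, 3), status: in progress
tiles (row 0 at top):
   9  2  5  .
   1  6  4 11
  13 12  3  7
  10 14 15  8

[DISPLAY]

┌────┬────┬────┬────┐   
│  9 │  2 │  5 │    │   
├────┼────┼────┼────┤   
│  1 │  6 │  4 │ 11 │   
├────┼────┼────┼────┤   
│ 13 │ 12 │  3 │  7 │   
├────┼────┼────┼────┤   
│ 10 │ 14 │ 15 │  8 │   
└────┴────┴────┴────┘   
Moves: 0                
                        
                        
                        


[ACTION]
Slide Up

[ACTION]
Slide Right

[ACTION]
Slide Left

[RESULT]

┌────┬────┬────┬────┐   
│  9 │  2 │  5 │ 11 │   
├────┼────┼────┼────┤   
│  1 │  6 │  4 │    │   
├────┼────┼────┼────┤   
│ 13 │ 12 │  3 │  7 │   
├────┼────┼────┼────┤   
│ 10 │ 14 │ 15 │  8 │   
└────┴────┴────┴────┘   
Moves: 3                
                        
                        
                        


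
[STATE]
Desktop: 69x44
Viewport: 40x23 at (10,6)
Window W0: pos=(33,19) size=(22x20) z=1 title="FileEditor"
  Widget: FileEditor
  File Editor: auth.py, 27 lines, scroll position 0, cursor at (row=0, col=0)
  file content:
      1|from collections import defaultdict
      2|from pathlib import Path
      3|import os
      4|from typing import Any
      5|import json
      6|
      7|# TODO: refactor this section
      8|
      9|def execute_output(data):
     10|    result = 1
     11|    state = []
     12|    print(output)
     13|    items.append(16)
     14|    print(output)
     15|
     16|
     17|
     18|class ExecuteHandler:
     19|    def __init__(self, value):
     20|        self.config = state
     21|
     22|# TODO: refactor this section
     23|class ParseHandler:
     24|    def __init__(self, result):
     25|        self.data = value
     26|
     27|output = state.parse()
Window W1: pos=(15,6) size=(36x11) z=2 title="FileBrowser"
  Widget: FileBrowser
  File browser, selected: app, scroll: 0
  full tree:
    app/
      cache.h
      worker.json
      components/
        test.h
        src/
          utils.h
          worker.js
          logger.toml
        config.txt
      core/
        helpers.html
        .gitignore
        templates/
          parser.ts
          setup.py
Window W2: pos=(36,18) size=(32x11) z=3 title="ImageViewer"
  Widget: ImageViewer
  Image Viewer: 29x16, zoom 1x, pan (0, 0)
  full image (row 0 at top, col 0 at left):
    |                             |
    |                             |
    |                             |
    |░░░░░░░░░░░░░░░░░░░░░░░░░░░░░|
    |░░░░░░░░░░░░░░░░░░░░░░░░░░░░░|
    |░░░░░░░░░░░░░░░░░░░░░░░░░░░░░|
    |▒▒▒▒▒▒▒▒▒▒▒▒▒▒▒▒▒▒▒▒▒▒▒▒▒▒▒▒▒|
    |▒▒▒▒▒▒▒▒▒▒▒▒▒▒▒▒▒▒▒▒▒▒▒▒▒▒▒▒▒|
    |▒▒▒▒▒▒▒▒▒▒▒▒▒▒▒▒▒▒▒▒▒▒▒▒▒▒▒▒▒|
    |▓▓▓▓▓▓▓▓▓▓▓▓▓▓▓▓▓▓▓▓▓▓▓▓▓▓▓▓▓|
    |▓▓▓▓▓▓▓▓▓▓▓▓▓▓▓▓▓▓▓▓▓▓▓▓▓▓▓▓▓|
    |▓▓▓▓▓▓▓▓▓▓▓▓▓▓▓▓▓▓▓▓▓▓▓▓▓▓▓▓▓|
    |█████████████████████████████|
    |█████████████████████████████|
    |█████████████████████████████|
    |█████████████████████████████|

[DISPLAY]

     ┏━━━━━━━━━━━━━━━━━━━━━━━━━━━━━━━━━━
     ┃ FileBrowser                      
     ┠──────────────────────────────────
     ┃> [-] app/                        
     ┃    cache.h                       
     ┃    worker.json                   
     ┃    [+] components/               
     ┃    [+] core/                     
     ┃                                  
     ┃                                  
     ┗━━━━━━━━━━━━━━━━━━━━━━━━━━━━━━━━━━
                                        
                          ┏━━━━━━━━━━━━━
                       ┏━━┃ ImageViewer 
                       ┃ F┠─────────────
                       ┠──┃             
                       ┃█r┃             
                       ┃fr┃             
                       ┃im┃░░░░░░░░░░░░░
                       ┃fr┃░░░░░░░░░░░░░
                       ┃im┃░░░░░░░░░░░░░
                       ┃  ┃▒▒▒▒▒▒▒▒▒▒▒▒▒
                       ┃# ┗━━━━━━━━━━━━━


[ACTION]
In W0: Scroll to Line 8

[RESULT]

     ┏━━━━━━━━━━━━━━━━━━━━━━━━━━━━━━━━━━
     ┃ FileBrowser                      
     ┠──────────────────────────────────
     ┃> [-] app/                        
     ┃    cache.h                       
     ┃    worker.json                   
     ┃    [+] components/               
     ┃    [+] core/                     
     ┃                                  
     ┃                                  
     ┗━━━━━━━━━━━━━━━━━━━━━━━━━━━━━━━━━━
                                        
                          ┏━━━━━━━━━━━━━
                       ┏━━┃ ImageViewer 
                       ┃ F┠─────────────
                       ┠──┃             
                       ┃  ┃             
                       ┃de┃             
                       ┃  ┃░░░░░░░░░░░░░
                       ┃  ┃░░░░░░░░░░░░░
                       ┃  ┃░░░░░░░░░░░░░
                       ┃  ┃▒▒▒▒▒▒▒▒▒▒▒▒▒
                       ┃  ┗━━━━━━━━━━━━━


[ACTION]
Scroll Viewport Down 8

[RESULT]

     ┃                                  
     ┃                                  
     ┗━━━━━━━━━━━━━━━━━━━━━━━━━━━━━━━━━━
                                        
                          ┏━━━━━━━━━━━━━
                       ┏━━┃ ImageViewer 
                       ┃ F┠─────────────
                       ┠──┃             
                       ┃  ┃             
                       ┃de┃             
                       ┃  ┃░░░░░░░░░░░░░
                       ┃  ┃░░░░░░░░░░░░░
                       ┃  ┃░░░░░░░░░░░░░
                       ┃  ┃▒▒▒▒▒▒▒▒▒▒▒▒▒
                       ┃  ┗━━━━━━━━━━━━━
                       ┃                
                       ┃                
                       ┃                
                       ┃class ExecuteHan
                       ┃    def __init__
                       ┃        self.con
                       ┃                
                       ┃# TODO: refactor


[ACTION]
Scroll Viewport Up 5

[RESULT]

     ┃> [-] app/                        
     ┃    cache.h                       
     ┃    worker.json                   
     ┃    [+] components/               
     ┃    [+] core/                     
     ┃                                  
     ┃                                  
     ┗━━━━━━━━━━━━━━━━━━━━━━━━━━━━━━━━━━
                                        
                          ┏━━━━━━━━━━━━━
                       ┏━━┃ ImageViewer 
                       ┃ F┠─────────────
                       ┠──┃             
                       ┃  ┃             
                       ┃de┃             
                       ┃  ┃░░░░░░░░░░░░░
                       ┃  ┃░░░░░░░░░░░░░
                       ┃  ┃░░░░░░░░░░░░░
                       ┃  ┃▒▒▒▒▒▒▒▒▒▒▒▒▒
                       ┃  ┗━━━━━━━━━━━━━
                       ┃                
                       ┃                
                       ┃                


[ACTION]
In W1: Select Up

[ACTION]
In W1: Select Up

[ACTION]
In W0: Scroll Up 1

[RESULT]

     ┃> [-] app/                        
     ┃    cache.h                       
     ┃    worker.json                   
     ┃    [+] components/               
     ┃    [+] core/                     
     ┃                                  
     ┃                                  
     ┗━━━━━━━━━━━━━━━━━━━━━━━━━━━━━━━━━━
                                        
                          ┏━━━━━━━━━━━━━
                       ┏━━┃ ImageViewer 
                       ┃ F┠─────────────
                       ┠──┃             
                       ┃# ┃             
                       ┃  ┃             
                       ┃de┃░░░░░░░░░░░░░
                       ┃  ┃░░░░░░░░░░░░░
                       ┃  ┃░░░░░░░░░░░░░
                       ┃  ┃▒▒▒▒▒▒▒▒▒▒▒▒▒
                       ┃  ┗━━━━━━━━━━━━━
                       ┃    print(output
                       ┃                
                       ┃                


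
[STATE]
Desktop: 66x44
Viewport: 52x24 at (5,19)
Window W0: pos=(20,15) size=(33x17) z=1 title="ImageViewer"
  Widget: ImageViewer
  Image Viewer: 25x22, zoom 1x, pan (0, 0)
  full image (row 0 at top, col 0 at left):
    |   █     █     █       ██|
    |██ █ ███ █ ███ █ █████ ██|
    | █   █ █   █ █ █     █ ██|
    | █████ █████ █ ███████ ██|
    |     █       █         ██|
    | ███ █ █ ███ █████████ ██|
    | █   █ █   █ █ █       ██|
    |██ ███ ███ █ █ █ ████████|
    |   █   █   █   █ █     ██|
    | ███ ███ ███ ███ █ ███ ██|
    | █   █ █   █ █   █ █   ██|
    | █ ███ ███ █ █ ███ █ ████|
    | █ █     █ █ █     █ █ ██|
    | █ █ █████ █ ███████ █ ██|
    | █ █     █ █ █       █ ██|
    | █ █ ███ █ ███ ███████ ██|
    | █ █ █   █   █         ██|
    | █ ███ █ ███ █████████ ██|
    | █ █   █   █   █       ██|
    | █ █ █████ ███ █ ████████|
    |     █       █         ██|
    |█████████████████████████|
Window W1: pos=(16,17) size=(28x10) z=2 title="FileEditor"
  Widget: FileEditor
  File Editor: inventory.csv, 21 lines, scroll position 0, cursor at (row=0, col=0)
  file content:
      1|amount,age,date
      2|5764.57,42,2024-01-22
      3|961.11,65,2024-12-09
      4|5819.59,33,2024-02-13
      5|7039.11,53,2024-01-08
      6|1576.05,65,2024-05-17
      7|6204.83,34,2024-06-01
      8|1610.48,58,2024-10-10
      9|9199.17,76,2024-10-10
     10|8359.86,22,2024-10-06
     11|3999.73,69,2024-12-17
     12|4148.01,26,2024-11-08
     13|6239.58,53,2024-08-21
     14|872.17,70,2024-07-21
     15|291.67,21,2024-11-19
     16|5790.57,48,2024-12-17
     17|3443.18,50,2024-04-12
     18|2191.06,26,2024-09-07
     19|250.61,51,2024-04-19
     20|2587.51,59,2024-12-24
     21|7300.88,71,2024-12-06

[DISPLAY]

           ┠──────────────────────────┨██      ┃    
           ┃█mount,age,date          ▲┃██      ┃    
           ┃5764.57,42,2024-01-22    █┃██      ┃    
           ┃961.11,65,2024-12-09     ░┃██      ┃    
           ┃5819.59,33,2024-02-13    ░┃██      ┃    
           ┃7039.11,53,2024-01-08    ░┃██      ┃    
           ┃1576.05,65,2024-05-17    ▼┃██      ┃    
           ┗━━━━━━━━━━━━━━━━━━━━━━━━━━┛██      ┃    
               ┃ ███ ███ ███ ███ █ ███ ██      ┃    
               ┃ █   █ █   █ █   █ █   ██      ┃    
               ┃ █ ███ ███ █ █ ███ █ ████      ┃    
               ┃ █ █     █ █ █     █ █ ██      ┃    
               ┗━━━━━━━━━━━━━━━━━━━━━━━━━━━━━━━┛    
                                                    
                                                    
                                                    
                                                    
                                                    
                                                    
                                                    
                                                    
                                                    
                                                    
                                                    


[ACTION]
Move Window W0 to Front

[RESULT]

           ┠───┃██ █ ███ █ ███ █ █████ ██      ┃    
           ┃█mo┃ █   █ █   █ █ █     █ ██      ┃    
           ┃576┃ █████ █████ █ ███████ ██      ┃    
           ┃961┃     █       █         ██      ┃    
           ┃581┃ ███ █ █ ███ █████████ ██      ┃    
           ┃703┃ █   █ █   █ █ █       ██      ┃    
           ┃157┃██ ███ ███ █ █ █ ████████      ┃    
           ┗━━━┃   █   █   █   █ █     ██      ┃    
               ┃ ███ ███ ███ ███ █ ███ ██      ┃    
               ┃ █   █ █   █ █   █ █   ██      ┃    
               ┃ █ ███ ███ █ █ ███ █ ████      ┃    
               ┃ █ █     █ █ █     █ █ ██      ┃    
               ┗━━━━━━━━━━━━━━━━━━━━━━━━━━━━━━━┛    
                                                    
                                                    
                                                    
                                                    
                                                    
                                                    
                                                    
                                                    
                                                    
                                                    
                                                    


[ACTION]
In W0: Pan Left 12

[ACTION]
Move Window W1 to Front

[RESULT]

           ┠──────────────────────────┨██      ┃    
           ┃█mount,age,date          ▲┃██      ┃    
           ┃5764.57,42,2024-01-22    █┃██      ┃    
           ┃961.11,65,2024-12-09     ░┃██      ┃    
           ┃5819.59,33,2024-02-13    ░┃██      ┃    
           ┃7039.11,53,2024-01-08    ░┃██      ┃    
           ┃1576.05,65,2024-05-17    ▼┃██      ┃    
           ┗━━━━━━━━━━━━━━━━━━━━━━━━━━┛██      ┃    
               ┃ ███ ███ ███ ███ █ ███ ██      ┃    
               ┃ █   █ █   █ █   █ █   ██      ┃    
               ┃ █ ███ ███ █ █ ███ █ ████      ┃    
               ┃ █ █     █ █ █     █ █ ██      ┃    
               ┗━━━━━━━━━━━━━━━━━━━━━━━━━━━━━━━┛    
                                                    
                                                    
                                                    
                                                    
                                                    
                                                    
                                                    
                                                    
                                                    
                                                    
                                                    


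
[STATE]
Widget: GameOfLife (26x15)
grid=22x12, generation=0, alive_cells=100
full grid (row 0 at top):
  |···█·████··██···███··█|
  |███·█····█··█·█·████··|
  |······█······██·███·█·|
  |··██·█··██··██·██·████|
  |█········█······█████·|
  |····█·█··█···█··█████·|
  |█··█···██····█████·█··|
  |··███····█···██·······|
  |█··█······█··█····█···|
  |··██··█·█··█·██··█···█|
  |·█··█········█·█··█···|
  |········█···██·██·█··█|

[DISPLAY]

Gen: 0                    
···█·████··██···███··█    
███·█····█··█·█·████··    
······█······██·███·█·    
··██·█··██··██·██·████    
█········█······█████·    
····█·█··█···█··█████·    
█··█···██····█████·█··    
··███····█···██·······    
█··█······█··█····█···    
··██··█·█··█·██··█···█    
·█··█········█·█··█···    
········█···██·██·█··█    
                          
                          


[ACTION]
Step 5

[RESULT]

Gen: 5                    
······██····█·········    
·██·██·█······███···██    
·██··█··████···██···██    
··█··█········██······    
··██·█··█····███······    
··█·····██··█··██·█···    
·████···██·█···█·█·██·    
██··█·····█··███·█·██·    
··█········██·█·······    
██·████····█··███·██··    
···███···█········██··    
··············█·██····    
                          
                          


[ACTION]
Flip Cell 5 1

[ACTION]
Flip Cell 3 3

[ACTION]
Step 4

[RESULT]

Gen: 9                    
··██·██·█·············    
·█······█···········██    
··███····██·········██    
···█···█·█·██·····███·    
·····█·······█··████··    
······███··█····█··██·    
·······████·█···██··█·    
··············██······    
············███···███·    
··███········█····███·    
·············██···███·    
··███·········█·······    
                          
                          
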